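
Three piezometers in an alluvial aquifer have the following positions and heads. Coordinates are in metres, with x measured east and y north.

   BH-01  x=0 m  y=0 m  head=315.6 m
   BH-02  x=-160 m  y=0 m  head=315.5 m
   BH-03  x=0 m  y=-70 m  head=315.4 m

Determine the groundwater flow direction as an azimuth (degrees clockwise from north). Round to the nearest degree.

∂h/∂x = (315.5 − 315.6) / (-160 − 0) = +0.0006250
∂h/∂y = (315.4 − 315.6) / (-70 − 0) = +0.002857
Flow direction (−∇h) has components (-0.0006250 E, -0.002857 N).
Azimuth = atan2(E, N) = atan2(-0.0006250, -0.002857) = 192.3° ≈ 192°.

192°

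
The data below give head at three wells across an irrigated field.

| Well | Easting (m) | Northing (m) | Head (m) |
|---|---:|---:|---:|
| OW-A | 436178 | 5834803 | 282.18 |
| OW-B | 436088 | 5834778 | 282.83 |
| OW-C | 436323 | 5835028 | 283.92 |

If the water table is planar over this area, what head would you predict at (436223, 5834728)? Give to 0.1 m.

280.5 m

With h = a·x + b·y + c and OW-A as origin, the differences give:
  (-90)·a + (-25)·b = +0.65
  145·a + 225·b = +1.74
Eliminate b (×225 and ×(-25), subtract): -16625·a = 189.750 → a = ∂h/∂x = -0.01141
Back-substitute: b = ∂h/∂y = +0.01509.
h(436223, 5834728) = 282.18 + (-0.01141)·(45) + (+0.01509)·(-75) = 282.18 -0.514 -1.132 = 280.535 m.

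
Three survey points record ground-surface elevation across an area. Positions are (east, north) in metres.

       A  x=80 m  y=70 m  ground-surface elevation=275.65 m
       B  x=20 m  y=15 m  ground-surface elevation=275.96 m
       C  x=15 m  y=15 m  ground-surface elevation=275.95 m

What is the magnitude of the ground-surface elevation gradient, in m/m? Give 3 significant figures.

0.00807 m/m

Taking A as reference: B−A = (-60, -55, +0.31); C−A = (-65, -55, +0.30).
Determinant of the coordinate differences = (-60)·(-55) − (-65)·(-55) = -275.
∂z/∂x = [(+0.31)·(-55) − (+0.30)·(-55)] / -275 = +0.002000
∂z/∂y = [(-60)·(+0.30) − (-65)·(+0.31)] / -275 = -0.007818
|∇f| = √(0.002000² + -0.007818²) = 0.00807 m/m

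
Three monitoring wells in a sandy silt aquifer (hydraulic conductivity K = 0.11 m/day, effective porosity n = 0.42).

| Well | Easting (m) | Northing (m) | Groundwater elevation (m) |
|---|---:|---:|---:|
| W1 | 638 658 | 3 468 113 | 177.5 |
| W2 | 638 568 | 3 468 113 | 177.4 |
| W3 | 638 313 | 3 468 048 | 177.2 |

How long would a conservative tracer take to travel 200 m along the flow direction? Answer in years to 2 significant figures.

Taking W1 as reference: W2−W1 = (-90, 0, -0.1); W3−W1 = (-345, -65, -0.3).
Determinant of the coordinate differences = (-90)·(-65) − (-345)·0 = 5850.
∂h/∂x = [(-0.1)·(-65) − (-0.3)·0] / 5850 = +0.001111
∂h/∂y = [(-90)·(-0.3) − (-345)·(-0.1)] / 5850 = -0.001282
|∇h| = √(0.001111² + -0.001282²) = 0.001696
Seepage velocity v = K·i/n = 0.11 × 0.001696 / 0.42 = 0.0004442 m/day.
t = 200 / 0.0004442 = 4.502e+05 days = 1.23e+03 years.

1200 years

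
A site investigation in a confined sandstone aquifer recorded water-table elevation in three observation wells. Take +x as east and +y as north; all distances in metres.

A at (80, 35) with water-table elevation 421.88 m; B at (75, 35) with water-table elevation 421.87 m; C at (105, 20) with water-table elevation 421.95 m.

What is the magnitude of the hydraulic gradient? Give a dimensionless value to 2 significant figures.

0.0024

Taking A as reference: B−A = (-5, 0, -0.01); C−A = (25, -15, +0.07).
Determinant of the coordinate differences = (-5)·(-15) − 25·0 = 75.
∂h/∂x = [(-0.01)·(-15) − (+0.07)·0] / 75 = +0.002000
∂h/∂y = [(-5)·(+0.07) − 25·(-0.01)] / 75 = -0.001333
|∇h| = √(0.002000² + -0.001333²) = 0.002404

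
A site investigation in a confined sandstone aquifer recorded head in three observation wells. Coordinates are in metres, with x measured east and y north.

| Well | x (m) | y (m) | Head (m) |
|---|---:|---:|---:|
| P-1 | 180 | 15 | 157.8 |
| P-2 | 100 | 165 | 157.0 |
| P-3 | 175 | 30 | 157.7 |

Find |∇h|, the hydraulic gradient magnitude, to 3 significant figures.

Three-point gradient (reference P-1): Δ to P-2 = (-80, 150, -0.8), Δ to P-3 = (-5, 15, -0.1).
∂h/∂x = -0.006667, ∂h/∂y = -0.008889 (det = -450).
|∇h| = √(-0.006667² + -0.008889²) = 0.01111

0.0111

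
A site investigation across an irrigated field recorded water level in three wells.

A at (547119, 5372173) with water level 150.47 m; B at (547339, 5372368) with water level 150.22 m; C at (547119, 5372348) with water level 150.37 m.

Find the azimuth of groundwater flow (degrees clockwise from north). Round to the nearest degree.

Differences from A: to B (Δx, Δy, Δh) = (220, 195, -0.25); to C = (0, 175, -0.10).
Solve a·Δx + b·Δy = Δh: det = 220·175 − 0·195 = 38500.
∂h/∂x = [(-0.25)·175 − (-0.10)·195] / 38500 = -0.0006299
∂h/∂y = [220·(-0.10) − 0·(-0.25)] / 38500 = -0.0005714
Flow direction (−∇h) has components (+0.0006299 E, +0.0005714 N).
Azimuth = atan2(E, N) = atan2(+0.0006299, +0.0005714) = 47.8° ≈ 048°.

048°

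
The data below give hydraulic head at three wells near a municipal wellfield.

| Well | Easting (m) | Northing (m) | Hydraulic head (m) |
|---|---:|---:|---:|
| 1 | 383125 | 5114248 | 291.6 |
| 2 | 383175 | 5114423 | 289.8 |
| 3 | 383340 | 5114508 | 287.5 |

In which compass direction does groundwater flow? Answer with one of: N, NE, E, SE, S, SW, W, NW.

NE

Differences from 1: to 2 (Δx, Δy, Δh) = (50, 175, -1.8); to 3 = (215, 260, -4.1).
Determinant of the coordinate differences = 50·260 − 215·175 = -24625.
∂h/∂x = [(-1.8)·260 − (-4.1)·175] / -24625 = -0.01013
∂h/∂y = [50·(-4.1) − 215·(-1.8)] / -24625 = -0.007391
Flow = −∇h = (+0.01013 east, +0.007391 north), which points northeast.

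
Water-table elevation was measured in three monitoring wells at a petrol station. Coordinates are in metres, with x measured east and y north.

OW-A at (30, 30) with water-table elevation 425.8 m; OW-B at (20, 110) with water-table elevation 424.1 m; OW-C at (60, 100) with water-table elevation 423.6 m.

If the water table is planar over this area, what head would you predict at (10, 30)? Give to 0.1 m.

426.2 m

Taking OW-A as reference: OW-B−OW-A = (-10, 80, -1.7); OW-C−OW-A = (30, 70, -2.2).
Determinant of the coordinate differences = (-10)·70 − 30·80 = -3100.
∂h/∂x = [(-1.7)·70 − (-2.2)·80] / -3100 = -0.01839
∂h/∂y = [(-10)·(-2.2) − 30·(-1.7)] / -3100 = -0.02355
h(10, 30) = 425.8 + (-0.01839)·(-20) + (-0.02355)·(0) = 425.8 +0.368 -0.000 = 426.168 m.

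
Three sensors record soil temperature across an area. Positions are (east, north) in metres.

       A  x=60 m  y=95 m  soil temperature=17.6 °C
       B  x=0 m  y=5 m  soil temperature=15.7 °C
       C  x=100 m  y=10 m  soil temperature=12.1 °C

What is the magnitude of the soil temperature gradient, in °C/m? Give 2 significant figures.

Taking A as reference: B−A = (-60, -90, -1.9); C−A = (40, -85, -5.5).
Determinant of the coordinate differences = (-60)·(-85) − 40·(-90) = 8700.
∂T/∂x = [(-1.9)·(-85) − (-5.5)·(-90)] / 8700 = -0.03833
∂T/∂y = [(-60)·(-5.5) − 40·(-1.9)] / 8700 = +0.04667
|∇f| = √(-0.03833² + 0.04667²) = 0.06039 °C/m

0.060 °C/m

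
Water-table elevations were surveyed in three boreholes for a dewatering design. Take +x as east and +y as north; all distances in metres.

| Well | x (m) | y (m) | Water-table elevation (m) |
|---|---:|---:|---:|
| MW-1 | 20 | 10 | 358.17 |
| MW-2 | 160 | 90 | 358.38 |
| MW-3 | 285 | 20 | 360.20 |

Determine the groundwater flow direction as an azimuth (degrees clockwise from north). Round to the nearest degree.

Differences from MW-1: to MW-2 (Δx, Δy, Δh) = (140, 80, +0.21); to MW-3 = (265, 10, +2.03).
Solve a·Δx + b·Δy = Δh: det = 140·10 − 265·80 = -19800.
∂h/∂x = [(+0.21)·10 − (+2.03)·80] / -19800 = +0.008096
∂h/∂y = [140·(+2.03) − 265·(+0.21)] / -19800 = -0.01154
Flow direction (−∇h) has components (-0.008096 E, +0.01154 N).
Azimuth = atan2(E, N) = atan2(-0.008096, +0.01154) = 325.0° ≈ 325°.

325°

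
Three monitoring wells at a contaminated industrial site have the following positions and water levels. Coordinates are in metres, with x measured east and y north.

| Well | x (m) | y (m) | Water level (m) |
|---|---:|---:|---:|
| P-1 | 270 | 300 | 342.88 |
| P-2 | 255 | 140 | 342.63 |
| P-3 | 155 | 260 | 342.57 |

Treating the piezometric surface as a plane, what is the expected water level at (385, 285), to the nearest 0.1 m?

Taking P-1 as reference: P-2−P-1 = (-15, -160, -0.25); P-3−P-1 = (-115, -40, -0.31).
Solve a·Δx + b·Δy = Δh: det = (-15)·(-40) − (-115)·(-160) = -17800.
∂h/∂x = [(-0.25)·(-40) − (-0.31)·(-160)] / -17800 = +0.002225
∂h/∂y = [(-15)·(-0.31) − (-115)·(-0.25)] / -17800 = +0.001354
h(385, 285) = 342.88 + (+0.002225)·(115) + (+0.001354)·(-15) = 342.88 +0.256 -0.020 = 343.116 m.

343.1 m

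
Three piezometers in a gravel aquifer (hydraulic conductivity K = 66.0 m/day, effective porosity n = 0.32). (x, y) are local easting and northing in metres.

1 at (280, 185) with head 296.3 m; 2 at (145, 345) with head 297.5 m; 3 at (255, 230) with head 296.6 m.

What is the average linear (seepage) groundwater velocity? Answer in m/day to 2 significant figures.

Taking 1 as reference: 2−1 = (-135, 160, +1.2); 3−1 = (-25, 45, +0.3).
Determinant of the coordinate differences = (-135)·45 − (-25)·160 = -2075.
∂h/∂x = [(+1.2)·45 − (+0.3)·160] / -2075 = -0.002892
∂h/∂y = [(-135)·(+0.3) − (-25)·(+1.2)] / -2075 = +0.005060
|∇h| = √(-0.002892² + 0.005060²) = 0.005828
Seepage velocity v = K·i/n = 66.0 × 0.005828 / 0.32 = 1.202 m/day.

1.2 m/day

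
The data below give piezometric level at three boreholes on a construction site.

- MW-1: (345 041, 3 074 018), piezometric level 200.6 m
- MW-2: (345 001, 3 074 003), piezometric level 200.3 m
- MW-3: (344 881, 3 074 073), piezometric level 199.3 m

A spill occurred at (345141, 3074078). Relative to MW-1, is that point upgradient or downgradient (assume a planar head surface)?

Differences from MW-1: to MW-2 (Δx, Δy, Δh) = (-40, -15, -0.3); to MW-3 = (-160, 55, -1.3).
Determinant of the coordinate differences = (-40)·55 − (-160)·(-15) = -4600.
∂h/∂x = [(-0.3)·55 − (-1.3)·(-15)] / -4600 = +0.007826
∂h/∂y = [(-40)·(-1.3) − (-160)·(-0.3)] / -4600 = -0.0008696
Head at (345141, 3074078) = 200.6 + (+0.007826)·(100) + (-0.0008696)·(60) = 201.33 m.
That is higher than the 200.6 m at MW-1, so the point is upgradient.

upgradient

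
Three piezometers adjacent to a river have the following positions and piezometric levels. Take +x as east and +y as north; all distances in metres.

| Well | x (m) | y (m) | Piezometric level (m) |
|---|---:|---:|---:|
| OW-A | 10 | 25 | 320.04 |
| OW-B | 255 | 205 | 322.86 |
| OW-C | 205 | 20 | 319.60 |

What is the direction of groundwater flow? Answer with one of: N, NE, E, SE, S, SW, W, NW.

Three-point gradient (reference OW-A): Δ to OW-B = (245, 180, +2.82), Δ to OW-C = (195, -5, -0.44).
∂h/∂x = -0.001792, ∂h/∂y = +0.01811 (det = -36325).
Flow = −∇h = (+0.001792 east, -0.01811 north), which points south.

S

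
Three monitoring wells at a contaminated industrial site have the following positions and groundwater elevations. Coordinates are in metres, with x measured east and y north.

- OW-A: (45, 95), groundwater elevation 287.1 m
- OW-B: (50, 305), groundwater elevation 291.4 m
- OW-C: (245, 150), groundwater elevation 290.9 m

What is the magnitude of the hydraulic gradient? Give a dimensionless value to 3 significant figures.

0.0242

Taking OW-A as reference: OW-B−OW-A = (5, 210, +4.3); OW-C−OW-A = (200, 55, +3.8).
Determinant of the coordinate differences = 5·55 − 200·210 = -41725.
∂h/∂x = [(+4.3)·55 − (+3.8)·210] / -41725 = +0.01346
∂h/∂y = [5·(+3.8) − 200·(+4.3)] / -41725 = +0.02016
|∇h| = √(0.01346² + 0.02016²) = 0.02424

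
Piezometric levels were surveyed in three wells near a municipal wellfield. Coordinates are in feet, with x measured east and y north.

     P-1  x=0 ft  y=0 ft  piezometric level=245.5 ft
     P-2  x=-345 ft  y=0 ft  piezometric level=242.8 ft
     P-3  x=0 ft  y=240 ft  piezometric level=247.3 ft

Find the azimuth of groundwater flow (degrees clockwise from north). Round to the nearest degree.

∂h/∂x = (242.8 − 245.5) / (-345 − 0) = +0.007826
∂h/∂y = (247.3 − 245.5) / (240 − 0) = +0.007500
Flow direction (−∇h) has components (-0.007826 E, -0.007500 N).
Azimuth = atan2(E, N) = atan2(-0.007826, -0.007500) = 226.2° ≈ 226°.

226°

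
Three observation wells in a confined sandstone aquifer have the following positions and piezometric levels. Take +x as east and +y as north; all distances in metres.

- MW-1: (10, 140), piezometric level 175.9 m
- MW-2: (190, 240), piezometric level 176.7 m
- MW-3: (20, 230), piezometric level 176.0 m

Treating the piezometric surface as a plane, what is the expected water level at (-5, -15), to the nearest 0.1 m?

With h = a·x + b·y + c and MW-1 as origin, the differences give:
  180·a + 100·b = +0.8
  10·a + 90·b = +0.1
Eliminate b (×90 and ×100, subtract): 15200·a = 62.00 → a = ∂h/∂x = +0.004079
Back-substitute: b = ∂h/∂y = +0.0006579.
h(-5, -15) = 175.9 + (+0.004079)·(-15) + (+0.0006579)·(-155) = 175.9 -0.061 -0.102 = 175.737 m.

175.7 m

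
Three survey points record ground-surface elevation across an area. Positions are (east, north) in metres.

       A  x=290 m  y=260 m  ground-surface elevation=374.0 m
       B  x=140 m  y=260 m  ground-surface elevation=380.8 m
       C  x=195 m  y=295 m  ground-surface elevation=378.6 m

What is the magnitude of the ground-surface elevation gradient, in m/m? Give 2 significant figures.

0.046 m/m

Differences from A: to B (Δx, Δy, Δh) = (-150, 0, +6.8); to C = (-95, 35, +4.6).
Determinant of the coordinate differences = (-150)·35 − (-95)·0 = -5250.
∂z/∂x = [(+6.8)·35 − (+4.6)·0] / -5250 = -0.04533
∂z/∂y = [(-150)·(+4.6) − (-95)·(+6.8)] / -5250 = +0.008381
|∇f| = √(-0.04533² + 0.008381²) = 0.0461 m/m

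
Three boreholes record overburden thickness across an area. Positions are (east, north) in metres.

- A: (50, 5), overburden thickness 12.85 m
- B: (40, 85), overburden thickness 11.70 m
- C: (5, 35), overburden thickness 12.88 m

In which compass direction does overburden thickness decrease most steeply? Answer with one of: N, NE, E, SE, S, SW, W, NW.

NE

Taking A as reference: B−A = (-10, 80, -1.15); C−A = (-45, 30, +0.03).
Solve a·Δx + b·Δy = Δd: det = (-10)·30 − (-45)·80 = 3300.
∂d/∂x = [(-1.15)·30 − (+0.03)·80] / 3300 = -0.01118
∂d/∂y = [(-10)·(+0.03) − (-45)·(-1.15)] / 3300 = -0.01577
Steepest decrease is along −∇f = (+0.01118 E, +0.01577 N) → northeast.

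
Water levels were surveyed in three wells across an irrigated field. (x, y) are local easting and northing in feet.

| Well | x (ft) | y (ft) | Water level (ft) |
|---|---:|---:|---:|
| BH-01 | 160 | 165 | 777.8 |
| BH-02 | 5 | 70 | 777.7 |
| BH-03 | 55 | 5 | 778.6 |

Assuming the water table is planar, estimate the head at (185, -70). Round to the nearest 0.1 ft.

Three-point gradient (reference BH-01): Δ to BH-02 = (-155, -95, -0.1), Δ to BH-03 = (-105, -160, +0.8).
∂h/∂x = +0.006206, ∂h/∂y = -0.009073 (det = 14825).
h(185, -70) = 777.8 + (+0.006206)·(25) + (-0.009073)·(-235) = 777.8 +0.155 +2.132 = 780.087 ft.

780.1 ft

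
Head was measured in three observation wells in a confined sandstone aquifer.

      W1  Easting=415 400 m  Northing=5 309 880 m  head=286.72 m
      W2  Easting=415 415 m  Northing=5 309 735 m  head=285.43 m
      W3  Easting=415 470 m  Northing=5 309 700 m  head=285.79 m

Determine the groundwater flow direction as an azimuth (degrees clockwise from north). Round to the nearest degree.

Taking W1 as reference: W2−W1 = (15, -145, -1.29); W3−W1 = (70, -180, -0.93).
Solve a·Δx + b·Δy = Δh: det = 15·(-180) − 70·(-145) = 7450.
∂h/∂x = [(-1.29)·(-180) − (-0.93)·(-145)] / 7450 = +0.01307
∂h/∂y = [15·(-0.93) − 70·(-1.29)] / 7450 = +0.01025
Flow direction (−∇h) has components (-0.01307 E, -0.01025 N).
Azimuth = atan2(E, N) = atan2(-0.01307, -0.01025) = 231.9° ≈ 232°.

232°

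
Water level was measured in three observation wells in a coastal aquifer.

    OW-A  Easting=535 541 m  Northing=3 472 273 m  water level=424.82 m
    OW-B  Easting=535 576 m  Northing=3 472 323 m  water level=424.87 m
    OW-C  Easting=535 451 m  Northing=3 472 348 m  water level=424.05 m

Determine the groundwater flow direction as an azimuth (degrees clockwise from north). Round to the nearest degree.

Three-point gradient (reference OW-A): Δ to OW-B = (35, 50, +0.05), Δ to OW-C = (-90, 75, -0.77).
∂h/∂x = +0.005930, ∂h/∂y = -0.003151 (det = 7125).
Flow direction (−∇h) has components (-0.005930 E, +0.003151 N).
Azimuth = atan2(E, N) = atan2(-0.005930, +0.003151) = 298.0° ≈ 298°.

298°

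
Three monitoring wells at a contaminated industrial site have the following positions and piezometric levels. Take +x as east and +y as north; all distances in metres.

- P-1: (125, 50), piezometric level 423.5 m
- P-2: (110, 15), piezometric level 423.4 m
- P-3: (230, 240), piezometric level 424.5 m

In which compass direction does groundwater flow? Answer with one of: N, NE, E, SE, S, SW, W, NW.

With h = a·x + b·y + c and P-1 as origin, the differences give:
  (-15)·a + (-35)·b = -0.1
  105·a + 190·b = +1.0
Eliminate b (×190 and ×(-35), subtract): 825·a = 16.00 → a = ∂h/∂x = +0.01939
Back-substitute: b = ∂h/∂y = -0.005455.
Flow = −∇h = (-0.01939 east, +0.005455 north), which points west.

W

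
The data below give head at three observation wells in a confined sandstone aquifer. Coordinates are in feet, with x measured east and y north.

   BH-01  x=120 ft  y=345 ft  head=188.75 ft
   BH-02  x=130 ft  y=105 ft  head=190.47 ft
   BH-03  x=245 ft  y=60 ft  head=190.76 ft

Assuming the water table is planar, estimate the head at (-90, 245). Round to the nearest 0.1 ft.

189.5 ft

Differences from BH-01: to BH-02 (Δx, Δy, Δh) = (10, -240, +1.72); to BH-03 = (125, -285, +2.01).
Determinant of the coordinate differences = 10·(-285) − 125·(-240) = 27150.
∂h/∂x = [(+1.72)·(-285) − (+2.01)·(-240)] / 27150 = -0.0002873
∂h/∂y = [10·(+2.01) − 125·(+1.72)] / 27150 = -0.007179
h(-90, 245) = 188.75 + (-0.0002873)·(-210) + (-0.007179)·(-100) = 188.75 +0.060 +0.718 = 189.528 ft.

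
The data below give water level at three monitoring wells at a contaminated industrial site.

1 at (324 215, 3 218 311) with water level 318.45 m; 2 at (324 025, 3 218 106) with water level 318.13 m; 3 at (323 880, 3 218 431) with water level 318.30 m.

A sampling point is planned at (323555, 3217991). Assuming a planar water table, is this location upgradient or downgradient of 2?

downgradient

Taking 1 as reference: 2−1 = (-190, -205, -0.32); 3−1 = (-335, 120, -0.15).
Solve a·Δx + b·Δy = Δh: det = (-190)·120 − (-335)·(-205) = -91475.
∂h/∂x = [(-0.32)·120 − (-0.15)·(-205)] / -91475 = +0.0007559
∂h/∂y = [(-190)·(-0.15) − (-335)·(-0.32)] / -91475 = +0.0008603
Head at (323555, 3217991) = 318.45 + (+0.0007559)·(-660) + (+0.0008603)·(-320) = 317.68 m.
That is lower than the 318.13 m at 2, so the point is downgradient.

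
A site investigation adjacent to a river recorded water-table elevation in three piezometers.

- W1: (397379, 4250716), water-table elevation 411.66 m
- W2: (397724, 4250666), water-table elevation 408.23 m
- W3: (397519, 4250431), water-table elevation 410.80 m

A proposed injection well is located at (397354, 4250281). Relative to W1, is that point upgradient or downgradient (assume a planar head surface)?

upgradient

Differences from W1: to W2 (Δx, Δy, Δh) = (345, -50, -3.43); to W3 = (140, -285, -0.86).
Solve a·Δx + b·Δy = Δh: det = 345·(-285) − 140·(-50) = -91325.
∂h/∂x = [(-3.43)·(-285) − (-0.86)·(-50)] / -91325 = -0.01023
∂h/∂y = [345·(-0.86) − 140·(-3.43)] / -91325 = -0.002009
Head at (397354, 4250281) = 411.66 + (-0.01023)·(-25) + (-0.002009)·(-435) = 412.79 m.
That is higher than the 411.66 m at W1, so the point is upgradient.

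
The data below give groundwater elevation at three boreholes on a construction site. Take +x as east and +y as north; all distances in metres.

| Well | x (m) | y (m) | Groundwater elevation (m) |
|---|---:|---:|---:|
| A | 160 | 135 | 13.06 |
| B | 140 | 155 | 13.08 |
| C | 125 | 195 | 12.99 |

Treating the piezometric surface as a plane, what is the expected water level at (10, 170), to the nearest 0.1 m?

13.7 m

With h = a·x + b·y + c and A as origin, the differences give:
  (-20)·a + 20·b = +0.02
  (-35)·a + 60·b = -0.07
Eliminate b (×60 and ×20, subtract): -500·a = 2.600 → a = ∂h/∂x = -0.005200
Back-substitute: b = ∂h/∂y = -0.004200.
h(10, 170) = 13.06 + (-0.005200)·(-150) + (-0.004200)·(35) = 13.06 +0.780 -0.147 = 13.693 m.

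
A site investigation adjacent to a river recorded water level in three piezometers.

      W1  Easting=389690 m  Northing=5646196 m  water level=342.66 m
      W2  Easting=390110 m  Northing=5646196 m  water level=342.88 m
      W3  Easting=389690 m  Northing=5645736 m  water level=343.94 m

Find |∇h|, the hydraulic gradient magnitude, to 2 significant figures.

∂h/∂x = (342.88 − 342.66) / (390110 − 389690) = +0.0005238
∂h/∂y = (343.94 − 342.66) / (5645736 − 5646196) = -0.002783
|∇h| = √(0.0005238² + -0.002783²) = 0.002832

0.0028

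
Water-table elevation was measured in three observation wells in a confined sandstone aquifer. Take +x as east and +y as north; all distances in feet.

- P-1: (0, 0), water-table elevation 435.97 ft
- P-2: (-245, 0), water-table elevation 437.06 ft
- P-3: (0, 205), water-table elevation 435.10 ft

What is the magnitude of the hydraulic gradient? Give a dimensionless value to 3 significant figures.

0.00615

∂h/∂x = (437.06 − 435.97) / (-245 − 0) = -0.004449
∂h/∂y = (435.10 − 435.97) / (205 − 0) = -0.004244
|∇h| = √(-0.004449² + -0.004244²) = 0.006149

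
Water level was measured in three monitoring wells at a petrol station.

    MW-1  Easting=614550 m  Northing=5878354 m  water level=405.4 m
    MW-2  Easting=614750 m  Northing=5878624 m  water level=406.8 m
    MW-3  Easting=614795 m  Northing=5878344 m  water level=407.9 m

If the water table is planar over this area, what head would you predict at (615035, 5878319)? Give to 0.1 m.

410.4 m

With h = a·x + b·y + c and MW-1 as origin, the differences give:
  200·a + 270·b = +1.4
  245·a + (-10)·b = +2.5
Eliminate b (×(-10) and ×270, subtract): -68150·a = -689.00 → a = ∂h/∂x = +0.01011
Back-substitute: b = ∂h/∂y = -0.002304.
h(615035, 5878319) = 405.4 + (+0.01011)·(485) + (-0.002304)·(-35) = 405.4 +4.903 +0.081 = 410.384 m.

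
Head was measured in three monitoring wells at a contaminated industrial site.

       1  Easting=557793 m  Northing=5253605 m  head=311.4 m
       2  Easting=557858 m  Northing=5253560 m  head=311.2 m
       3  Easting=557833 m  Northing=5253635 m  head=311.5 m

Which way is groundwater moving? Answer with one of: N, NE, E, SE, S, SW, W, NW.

S

Differences from 1: to 2 (Δx, Δy, Δh) = (65, -45, -0.2); to 3 = (40, 30, +0.1).
Solve a·Δx + b·Δy = Δh: det = 65·30 − 40·(-45) = 3750.
∂h/∂x = [(-0.2)·30 − (+0.1)·(-45)] / 3750 = -0.0004000
∂h/∂y = [65·(+0.1) − 40·(-0.2)] / 3750 = +0.003867
Flow = −∇h = (+0.0004000 east, -0.003867 north), which points south.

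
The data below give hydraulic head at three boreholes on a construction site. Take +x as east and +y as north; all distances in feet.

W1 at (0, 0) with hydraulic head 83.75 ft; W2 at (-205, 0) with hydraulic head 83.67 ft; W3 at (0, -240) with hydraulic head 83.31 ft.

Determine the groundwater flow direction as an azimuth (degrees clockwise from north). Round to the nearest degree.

∂h/∂x = (83.67 − 83.75) / (-205 − 0) = +0.0003902
∂h/∂y = (83.31 − 83.75) / (-240 − 0) = +0.001833
Flow direction (−∇h) has components (-0.0003902 E, -0.001833 N).
Azimuth = atan2(E, N) = atan2(-0.0003902, -0.001833) = 192.0° ≈ 192°.

192°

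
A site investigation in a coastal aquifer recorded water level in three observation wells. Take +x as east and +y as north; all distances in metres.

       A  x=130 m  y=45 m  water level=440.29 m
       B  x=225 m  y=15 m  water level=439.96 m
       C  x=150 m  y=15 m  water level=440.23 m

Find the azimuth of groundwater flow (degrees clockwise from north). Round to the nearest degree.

084°

Differences from A: to B (Δx, Δy, Δh) = (95, -30, -0.33); to C = (20, -30, -0.06).
Determinant of the coordinate differences = 95·(-30) − 20·(-30) = -2250.
∂h/∂x = [(-0.33)·(-30) − (-0.06)·(-30)] / -2250 = -0.003600
∂h/∂y = [95·(-0.06) − 20·(-0.33)] / -2250 = -0.0004000
Flow direction (−∇h) has components (+0.003600 E, +0.0004000 N).
Azimuth = atan2(E, N) = atan2(+0.003600, +0.0004000) = 83.7° ≈ 084°.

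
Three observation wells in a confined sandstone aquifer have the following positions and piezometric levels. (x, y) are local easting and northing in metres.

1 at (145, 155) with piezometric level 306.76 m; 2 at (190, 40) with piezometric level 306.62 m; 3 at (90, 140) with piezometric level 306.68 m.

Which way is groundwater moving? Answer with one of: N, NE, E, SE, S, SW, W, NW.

With h = a·x + b·y + c and 1 as origin, the differences give:
  45·a + (-115)·b = -0.14
  (-55)·a + (-15)·b = -0.08
Eliminate b (×(-15) and ×(-115), subtract): -7000·a = -7.100 → a = ∂h/∂x = +0.001014
Back-substitute: b = ∂h/∂y = +0.001614.
Flow = −∇h = (-0.001014 east, -0.001614 north), which points southwest.

SW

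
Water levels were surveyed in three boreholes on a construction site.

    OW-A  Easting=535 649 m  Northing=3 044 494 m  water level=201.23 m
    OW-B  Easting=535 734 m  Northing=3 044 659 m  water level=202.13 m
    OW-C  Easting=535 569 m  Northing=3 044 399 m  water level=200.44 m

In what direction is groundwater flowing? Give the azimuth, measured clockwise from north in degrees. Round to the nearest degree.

264°

Differences from OW-A: to OW-B (Δx, Δy, Δh) = (85, 165, +0.90); to OW-C = (-80, -95, -0.79).
Determinant of the coordinate differences = 85·(-95) − (-80)·165 = 5125.
∂h/∂x = [(+0.90)·(-95) − (-0.79)·165] / 5125 = +0.008751
∂h/∂y = [85·(-0.79) − (-80)·(+0.90)] / 5125 = +0.0009463
Flow direction (−∇h) has components (-0.008751 E, -0.0009463 N).
Azimuth = atan2(E, N) = atan2(-0.008751, -0.0009463) = 263.8° ≈ 264°.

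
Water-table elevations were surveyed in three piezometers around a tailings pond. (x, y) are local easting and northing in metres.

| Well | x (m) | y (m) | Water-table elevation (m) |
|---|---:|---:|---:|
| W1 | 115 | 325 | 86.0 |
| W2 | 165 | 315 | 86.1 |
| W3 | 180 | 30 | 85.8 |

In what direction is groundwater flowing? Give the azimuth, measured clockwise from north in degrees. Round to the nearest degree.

With h = a·x + b·y + c and W1 as origin, the differences give:
  50·a + (-10)·b = +0.1
  65·a + (-295)·b = -0.2
Eliminate b (×(-295) and ×(-10), subtract): -14100·a = -31.50 → a = ∂h/∂x = +0.002234
Back-substitute: b = ∂h/∂y = +0.001170.
Flow direction (−∇h) has components (-0.002234 E, -0.001170 N).
Azimuth = atan2(E, N) = atan2(-0.002234, -0.001170) = 242.4° ≈ 242°.

242°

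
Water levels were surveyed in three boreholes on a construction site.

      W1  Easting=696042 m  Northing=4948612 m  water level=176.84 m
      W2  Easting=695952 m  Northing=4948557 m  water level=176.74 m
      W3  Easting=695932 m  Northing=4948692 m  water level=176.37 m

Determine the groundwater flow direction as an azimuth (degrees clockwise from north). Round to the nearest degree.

With h = a·x + b·y + c and W1 as origin, the differences give:
  (-90)·a + (-55)·b = -0.10
  (-110)·a + 80·b = -0.47
Eliminate b (×80 and ×(-55), subtract): -13250·a = -33.850 → a = ∂h/∂x = +0.002555
Back-substitute: b = ∂h/∂y = -0.002362.
Flow direction (−∇h) has components (-0.002555 E, +0.002362 N).
Azimuth = atan2(E, N) = atan2(-0.002555, +0.002362) = 312.8° ≈ 313°.

313°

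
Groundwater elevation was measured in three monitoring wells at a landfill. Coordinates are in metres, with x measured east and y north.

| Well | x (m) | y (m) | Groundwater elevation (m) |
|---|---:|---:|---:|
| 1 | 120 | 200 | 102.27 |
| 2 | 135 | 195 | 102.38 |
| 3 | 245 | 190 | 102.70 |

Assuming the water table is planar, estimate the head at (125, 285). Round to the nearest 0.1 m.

101.0 m

Three-point gradient (reference 1): Δ to 2 = (15, -5, +0.11), Δ to 3 = (125, -10, +0.43).
∂h/∂x = +0.002211, ∂h/∂y = -0.01537 (det = 475).
h(125, 285) = 102.27 + (+0.002211)·(5) + (-0.01537)·(85) = 102.27 +0.011 -1.306 = 100.975 m.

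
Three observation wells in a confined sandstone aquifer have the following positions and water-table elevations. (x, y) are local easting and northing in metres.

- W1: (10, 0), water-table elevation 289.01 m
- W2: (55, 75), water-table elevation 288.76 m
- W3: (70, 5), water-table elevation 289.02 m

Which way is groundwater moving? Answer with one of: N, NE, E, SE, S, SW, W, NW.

N

Differences from W1: to W2 (Δx, Δy, Δh) = (45, 75, -0.25); to W3 = (60, 5, +0.01).
Determinant of the coordinate differences = 45·5 − 60·75 = -4275.
∂h/∂x = [(-0.25)·5 − (+0.01)·75] / -4275 = +0.0004678
∂h/∂y = [45·(+0.01) − 60·(-0.25)] / -4275 = -0.003614
Flow = −∇h = (-0.0004678 east, +0.003614 north), which points north.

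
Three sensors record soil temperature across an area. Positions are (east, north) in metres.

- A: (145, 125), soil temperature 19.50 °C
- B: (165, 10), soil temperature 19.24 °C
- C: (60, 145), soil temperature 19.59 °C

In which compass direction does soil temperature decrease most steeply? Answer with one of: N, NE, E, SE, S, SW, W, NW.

With T = a·x + b·y + c and A as origin, the differences give:
  20·a + (-115)·b = -0.26
  (-85)·a + 20·b = +0.09
Eliminate b (×20 and ×(-115), subtract): -9375·a = 5.150 → a = ∂T/∂x = -0.0005493
Back-substitute: b = ∂T/∂y = +0.002165.
Steepest decrease is along −∇f = (+0.0005493 E, -0.002165 N) → south.

S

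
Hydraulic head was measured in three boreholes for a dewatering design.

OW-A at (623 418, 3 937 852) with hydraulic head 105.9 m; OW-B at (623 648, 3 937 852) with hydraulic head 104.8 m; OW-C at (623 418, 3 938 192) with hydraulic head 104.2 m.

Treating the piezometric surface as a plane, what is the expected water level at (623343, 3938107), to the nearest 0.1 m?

∂h/∂x = (104.8 − 105.9) / (623648 − 623418) = -0.004783
∂h/∂y = (104.2 − 105.9) / (3938192 − 3937852) = -0.005000
h(623343, 3938107) = 105.9 + (-0.004783)·(-75) + (-0.005000)·(255) = 105.9 +0.359 -1.275 = 104.984 m.

105.0 m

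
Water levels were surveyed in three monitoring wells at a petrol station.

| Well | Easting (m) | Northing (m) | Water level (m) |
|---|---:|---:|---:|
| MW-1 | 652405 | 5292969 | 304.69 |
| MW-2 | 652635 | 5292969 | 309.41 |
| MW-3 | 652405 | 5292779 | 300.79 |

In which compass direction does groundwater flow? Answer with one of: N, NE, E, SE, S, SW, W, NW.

SW

∂h/∂x = (309.41 − 304.69) / (652635 − 652405) = +0.02052
∂h/∂y = (300.79 − 304.69) / (5292779 − 5292969) = +0.02053
Flow = −∇h = (-0.02052 east, -0.02053 north), which points southwest.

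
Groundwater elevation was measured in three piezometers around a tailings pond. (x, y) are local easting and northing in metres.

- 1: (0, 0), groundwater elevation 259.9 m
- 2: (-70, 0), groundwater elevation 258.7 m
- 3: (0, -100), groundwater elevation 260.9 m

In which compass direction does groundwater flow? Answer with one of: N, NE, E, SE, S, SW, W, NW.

NW

∂h/∂x = (258.7 − 259.9) / (-70 − 0) = +0.01714
∂h/∂y = (260.9 − 259.9) / (-100 − 0) = -0.01000
Flow = −∇h = (-0.01714 east, +0.01000 north), which points northwest.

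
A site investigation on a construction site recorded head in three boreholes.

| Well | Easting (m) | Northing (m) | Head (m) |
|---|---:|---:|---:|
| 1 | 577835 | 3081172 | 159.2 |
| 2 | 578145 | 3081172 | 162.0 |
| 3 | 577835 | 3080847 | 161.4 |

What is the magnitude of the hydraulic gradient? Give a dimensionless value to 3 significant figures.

∂h/∂x = (162.0 − 159.2) / (578145 − 577835) = +0.009032
∂h/∂y = (161.4 − 159.2) / (3080847 − 3081172) = -0.006769
|∇h| = √(0.009032² + -0.006769²) = 0.01129

0.0113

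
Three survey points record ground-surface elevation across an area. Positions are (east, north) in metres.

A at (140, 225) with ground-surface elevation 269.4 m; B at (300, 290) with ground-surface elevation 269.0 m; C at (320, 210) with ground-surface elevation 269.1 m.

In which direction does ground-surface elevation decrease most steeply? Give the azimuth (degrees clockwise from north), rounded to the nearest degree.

With z = a·x + b·y + c and A as origin, the differences give:
  160·a + 65·b = -0.4
  180·a + (-15)·b = -0.3
Eliminate b (×(-15) and ×65, subtract): -14100·a = 25.50 → a = ∂z/∂x = -0.001809
Back-substitute: b = ∂z/∂y = -0.001702.
Steepest decrease is along −∇f: components (+0.001809 E, +0.001702 N).
Azimuth = atan2(+0.001809, +0.001702) = 46.7° ≈ 047°.

047°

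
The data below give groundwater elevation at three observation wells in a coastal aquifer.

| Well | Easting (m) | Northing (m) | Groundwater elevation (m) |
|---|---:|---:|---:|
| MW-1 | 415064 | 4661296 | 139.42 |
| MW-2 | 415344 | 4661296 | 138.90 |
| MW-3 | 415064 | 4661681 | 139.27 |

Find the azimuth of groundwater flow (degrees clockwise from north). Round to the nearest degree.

078°

∂h/∂x = (138.90 − 139.42) / (415344 − 415064) = -0.001857
∂h/∂y = (139.27 − 139.42) / (4661681 − 4661296) = -0.0003896
Flow direction (−∇h) has components (+0.001857 E, +0.0003896 N).
Azimuth = atan2(E, N) = atan2(+0.001857, +0.0003896) = 78.2° ≈ 078°.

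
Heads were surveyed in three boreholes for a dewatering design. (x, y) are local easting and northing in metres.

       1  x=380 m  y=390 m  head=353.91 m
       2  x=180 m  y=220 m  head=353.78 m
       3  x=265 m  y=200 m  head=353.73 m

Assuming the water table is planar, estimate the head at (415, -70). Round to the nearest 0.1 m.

353.4 m

Differences from 1: to 2 (Δx, Δy, Δh) = (-200, -170, -0.13); to 3 = (-115, -190, -0.18).
Determinant of the coordinate differences = (-200)·(-190) − (-115)·(-170) = 18450.
∂h/∂x = [(-0.13)·(-190) − (-0.18)·(-170)] / 18450 = -0.0003198
∂h/∂y = [(-200)·(-0.18) − (-115)·(-0.13)] / 18450 = +0.001141
h(415, -70) = 353.91 + (-0.0003198)·(35) + (+0.001141)·(-460) = 353.91 -0.011 -0.525 = 353.374 m.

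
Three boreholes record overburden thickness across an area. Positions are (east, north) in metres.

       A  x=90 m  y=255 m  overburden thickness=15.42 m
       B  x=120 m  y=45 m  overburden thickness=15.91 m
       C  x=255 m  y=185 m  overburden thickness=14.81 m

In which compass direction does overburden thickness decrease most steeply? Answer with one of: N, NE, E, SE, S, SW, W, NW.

Differences from A: to B (Δx, Δy, Δh) = (30, -210, +0.49); to C = (165, -70, -0.61).
Determinant of the coordinate differences = 30·(-70) − 165·(-210) = 32550.
∂d/∂x = [(+0.49)·(-70) − (-0.61)·(-210)] / 32550 = -0.004989
∂d/∂y = [30·(-0.61) − 165·(+0.49)] / 32550 = -0.003046
Steepest decrease is along −∇f = (+0.004989 E, +0.003046 N) → northeast.

NE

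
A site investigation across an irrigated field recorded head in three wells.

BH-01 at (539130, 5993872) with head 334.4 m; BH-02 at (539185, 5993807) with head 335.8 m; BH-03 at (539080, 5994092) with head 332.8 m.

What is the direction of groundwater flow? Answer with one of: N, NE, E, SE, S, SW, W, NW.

Differences from BH-01: to BH-02 (Δx, Δy, Δh) = (55, -65, +1.4); to BH-03 = (-50, 220, -1.6).
Solve a·Δx + b·Δy = Δh: det = 55·220 − (-50)·(-65) = 8850.
∂h/∂x = [(+1.4)·220 − (-1.6)·(-65)] / 8850 = +0.02305
∂h/∂y = [55·(-1.6) − (-50)·(+1.4)] / 8850 = -0.002034
Flow = −∇h = (-0.02305 east, +0.002034 north), which points west.

W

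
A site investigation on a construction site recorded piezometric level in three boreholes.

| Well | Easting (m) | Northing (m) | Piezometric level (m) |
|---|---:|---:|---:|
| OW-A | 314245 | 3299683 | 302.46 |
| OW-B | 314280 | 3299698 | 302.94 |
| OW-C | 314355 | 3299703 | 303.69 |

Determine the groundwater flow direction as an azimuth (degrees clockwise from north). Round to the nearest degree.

222°

With h = a·x + b·y + c and OW-A as origin, the differences give:
  35·a + 15·b = +0.48
  110·a + 20·b = +1.23
Eliminate b (×20 and ×15, subtract): -950·a = -8.850 → a = ∂h/∂x = +0.009316
Back-substitute: b = ∂h/∂y = +0.01026.
Flow direction (−∇h) has components (-0.009316 E, -0.01026 N).
Azimuth = atan2(E, N) = atan2(-0.009316, -0.01026) = 222.2° ≈ 222°.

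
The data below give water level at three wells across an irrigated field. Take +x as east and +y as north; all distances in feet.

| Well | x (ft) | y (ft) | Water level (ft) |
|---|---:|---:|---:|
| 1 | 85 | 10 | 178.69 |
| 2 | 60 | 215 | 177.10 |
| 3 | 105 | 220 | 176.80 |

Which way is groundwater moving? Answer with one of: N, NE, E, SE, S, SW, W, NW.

With h = a·x + b·y + c and 1 as origin, the differences give:
  (-25)·a + 205·b = -1.59
  20·a + 210·b = -1.89
Eliminate b (×210 and ×205, subtract): -9350·a = 53.550 → a = ∂h/∂x = -0.005727
Back-substitute: b = ∂h/∂y = -0.008455.
Flow = −∇h = (+0.005727 east, +0.008455 north), which points northeast.

NE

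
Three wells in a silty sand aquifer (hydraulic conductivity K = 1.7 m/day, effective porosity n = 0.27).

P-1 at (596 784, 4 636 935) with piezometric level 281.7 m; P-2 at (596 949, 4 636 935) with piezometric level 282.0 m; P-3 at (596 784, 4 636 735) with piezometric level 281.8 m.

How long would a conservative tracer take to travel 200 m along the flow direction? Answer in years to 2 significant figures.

46 years

∂h/∂x = (282.0 − 281.7) / (596949 − 596784) = +0.001818
∂h/∂y = (281.8 − 281.7) / (4636735 − 4636935) = -0.0005000
|∇h| = √(0.001818² + -0.0005000²) = 0.001886
Seepage velocity v = K·i/n = 1.7 × 0.001886 / 0.27 = 0.01187 m/day.
t = 200 / 0.01187 = 1.685e+04 days = 46.1 years.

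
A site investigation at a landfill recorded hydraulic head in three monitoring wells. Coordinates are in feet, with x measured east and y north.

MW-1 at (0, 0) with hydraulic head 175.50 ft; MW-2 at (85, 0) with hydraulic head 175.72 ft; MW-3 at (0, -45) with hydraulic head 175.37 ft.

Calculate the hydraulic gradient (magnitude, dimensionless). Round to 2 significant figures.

∂h/∂x = (175.72 − 175.50) / (85 − 0) = +0.002588
∂h/∂y = (175.37 − 175.50) / (-45 − 0) = +0.002889
|∇h| = √(0.002588² + 0.002889²) = 0.003879

0.0039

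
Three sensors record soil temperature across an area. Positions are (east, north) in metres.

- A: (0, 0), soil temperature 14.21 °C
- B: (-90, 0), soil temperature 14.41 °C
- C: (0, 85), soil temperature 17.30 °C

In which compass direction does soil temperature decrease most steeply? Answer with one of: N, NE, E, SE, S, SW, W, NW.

∂T/∂x = (14.41 − 14.21) / (-90 − 0) = -0.002222
∂T/∂y = (17.30 − 14.21) / (85 − 0) = +0.03635
Steepest decrease is along −∇f = (+0.002222 E, -0.03635 N) → south.

S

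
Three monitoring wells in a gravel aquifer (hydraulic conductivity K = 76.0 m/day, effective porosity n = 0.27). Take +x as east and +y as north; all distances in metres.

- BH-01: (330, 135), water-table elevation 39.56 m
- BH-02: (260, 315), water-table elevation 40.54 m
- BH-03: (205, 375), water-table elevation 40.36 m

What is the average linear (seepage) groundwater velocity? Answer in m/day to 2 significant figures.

5.6 m/day

Three-point gradient (reference BH-01): Δ to BH-02 = (-70, 180, +0.98), Δ to BH-03 = (-125, 240, +0.80).
∂h/∂x = +0.01600, ∂h/∂y = +0.01167 (det = 5700).
|∇h| = √(0.01600² + 0.01167²) = 0.0198
Seepage velocity v = K·i/n = 76.0 × 0.0198 / 0.27 = 5.573 m/day.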